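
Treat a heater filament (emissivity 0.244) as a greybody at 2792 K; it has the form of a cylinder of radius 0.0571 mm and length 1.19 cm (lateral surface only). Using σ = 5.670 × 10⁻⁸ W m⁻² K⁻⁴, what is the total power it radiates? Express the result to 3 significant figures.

P ≈ 3.59 W

Lateral area A = 2πrL = 2π×5.71×10⁻⁵×0.0119 = 4.26936×10⁻⁶ m².
P = εσAT⁴ = 0.244 × 5.670×10⁻⁸ × 4.26936×10⁻⁶ × (2792)⁴ = 3.59 W.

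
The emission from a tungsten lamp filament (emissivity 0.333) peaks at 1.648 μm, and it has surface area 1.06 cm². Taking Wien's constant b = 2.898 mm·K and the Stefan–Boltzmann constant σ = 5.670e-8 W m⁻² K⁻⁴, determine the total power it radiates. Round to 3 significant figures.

Wien's law: T = b/λ_max = 2.898×10⁻³/1.648×10⁻⁶ = 1758.50 K.
Area A = 1.06 cm² = 1.06×10⁻⁴ m².
Then P = εσAT⁴ = 0.333×5.670×10⁻⁸×1.06×10⁻⁴×(1758.50)⁴ = 19.1 W.

P ≈ 19.1 W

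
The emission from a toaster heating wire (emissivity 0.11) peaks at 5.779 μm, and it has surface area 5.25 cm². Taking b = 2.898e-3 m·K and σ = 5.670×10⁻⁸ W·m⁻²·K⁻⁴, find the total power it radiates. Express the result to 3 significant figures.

P ≈ 0.207 W

Wien's law: T = b/λ_max = 2.898×10⁻³/5.779×10⁻⁶ = 501.471 K.
Area A = 5.25 cm² = 5.25×10⁻⁴ m².
Then P = εσAT⁴ = 0.11×5.670×10⁻⁸×5.25×10⁻⁴×(501.471)⁴ = 0.207 W.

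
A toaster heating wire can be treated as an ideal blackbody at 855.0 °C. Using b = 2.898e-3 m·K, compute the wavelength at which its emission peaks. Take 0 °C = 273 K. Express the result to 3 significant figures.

T = 855.0 °C + 273 = 1128.0 K.
Wien's displacement law: λ_max = b/T = (2.898×10⁻³ m·K)/(1128.0 K) = 2.569×10⁻⁶ m.
That is 2.57×10³ nm, in the infrared range.

λ_max ≈ 2.57×10³ nm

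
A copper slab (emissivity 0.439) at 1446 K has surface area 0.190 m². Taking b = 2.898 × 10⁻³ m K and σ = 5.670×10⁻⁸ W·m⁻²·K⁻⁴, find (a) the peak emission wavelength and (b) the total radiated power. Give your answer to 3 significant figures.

(a) λ_max = b/T = 2.898×10⁻³/1446 = 2.004×10⁻⁶ m = 2.00×10³ nm.
Area A = 0.190 m².
(b) P = εσAT⁴ = 0.439×5.670×10⁻⁸×0.190×(1446)⁴ = 2.07×10⁴ W.

λ_max ≈ 2.00×10³ nm; P ≈ 2.07×10⁴ W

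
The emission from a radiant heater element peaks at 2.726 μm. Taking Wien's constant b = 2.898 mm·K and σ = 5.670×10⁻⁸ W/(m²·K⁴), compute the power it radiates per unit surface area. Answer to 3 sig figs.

Wien's law: T = b/λ_max = 2.898×10⁻³/2.726×10⁻⁶ = 1063.10 K.
Then I = σT⁴ = 5.670×10⁻⁸×(1063.10)⁴ = 7.24×10⁴ W/m².

I ≈ 7.24×10⁴ W/m²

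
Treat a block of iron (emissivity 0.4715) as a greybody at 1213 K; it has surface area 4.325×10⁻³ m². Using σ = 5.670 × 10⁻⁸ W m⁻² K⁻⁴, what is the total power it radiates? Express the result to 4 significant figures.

P ≈ 250.3 W

Area A = 4.325×10⁻³ m².
P = εσAT⁴ = 0.4715 × 5.670×10⁻⁸ × 4.325×10⁻³ × (1213)⁴ = 250.3 W.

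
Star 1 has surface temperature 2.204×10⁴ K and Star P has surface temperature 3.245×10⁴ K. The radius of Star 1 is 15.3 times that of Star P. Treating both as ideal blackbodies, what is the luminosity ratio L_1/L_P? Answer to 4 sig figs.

L ∝ R²T⁴, so L_1/L_P = (R_1/R_P)²(T_1/T_P)⁴ = (15.3)² × (2.204×10⁴/3.245×10⁴)⁴ = 234.09 × 0.212808 = 49.82.

L_1/L_P ≈ 49.82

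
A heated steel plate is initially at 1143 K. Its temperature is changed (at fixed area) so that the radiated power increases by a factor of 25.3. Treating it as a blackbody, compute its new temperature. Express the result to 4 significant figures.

T₂ ≈ 2563 K

P ∝ T⁴, so T₂/T₁ = (P₂/P₁)^(1/4) = (25.3)^(1/4) = 2.24275.
T₂ = 1143 × 2.24275 = 2563 K.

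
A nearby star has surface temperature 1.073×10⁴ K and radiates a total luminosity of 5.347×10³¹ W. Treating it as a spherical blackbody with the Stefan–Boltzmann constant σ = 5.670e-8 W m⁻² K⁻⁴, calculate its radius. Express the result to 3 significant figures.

L = 4πR²σT⁴ ⇒ R = √(L/(4πσT⁴)).
σT⁴ = 7.51592×10⁸ W/m², so R = √(5.347×10³¹/(4π×7.51592×10⁸)) = 7.52×10¹⁰ m.

R ≈ 7.52×10¹⁰ m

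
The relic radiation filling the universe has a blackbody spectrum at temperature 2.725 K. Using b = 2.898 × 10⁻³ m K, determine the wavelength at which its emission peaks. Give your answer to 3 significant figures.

λ_max ≈ 1.06×10⁻³ m

Wien's displacement law: λ_max = b/T = (2.898×10⁻³ m·K)/(2.725 K) = 1.063×10⁻³ m.
That is 1.06×10⁻³ m, in the microwave range.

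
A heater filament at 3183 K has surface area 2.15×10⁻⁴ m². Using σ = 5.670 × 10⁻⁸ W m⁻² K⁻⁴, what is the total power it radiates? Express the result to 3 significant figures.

Area A = 2.15×10⁻⁴ m².
P = σAT⁴ = 5.670×10⁻⁸ × 2.15×10⁻⁴ × (3183)⁴ = 1.25×10³ W.

P ≈ 1.25×10³ W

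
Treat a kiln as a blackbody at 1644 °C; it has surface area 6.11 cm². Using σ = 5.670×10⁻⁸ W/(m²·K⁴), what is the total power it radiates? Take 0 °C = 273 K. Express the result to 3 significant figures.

T = 1644 °C + 273 = 1917 K.
Area A = 6.11 cm² = 6.11×10⁻⁴ m².
P = σAT⁴ = 5.670×10⁻⁸ × 6.11×10⁻⁴ × (1917)⁴ = 468 W.

P ≈ 468 W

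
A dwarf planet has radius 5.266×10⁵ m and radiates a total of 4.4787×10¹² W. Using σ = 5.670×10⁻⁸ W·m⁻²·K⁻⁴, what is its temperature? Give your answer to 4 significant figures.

T ≈ 69.00 K

Surface area A = 4πR² = 4π(5.266×10⁵ m)² = 3.48475×10¹² m².
P = σAT⁴ ⇒ T = (P/(σA))^(1/4) = (4.4787×10¹²/(5.670×10⁻⁸×3.48475×10¹²))^(1/4) = 69.00 K.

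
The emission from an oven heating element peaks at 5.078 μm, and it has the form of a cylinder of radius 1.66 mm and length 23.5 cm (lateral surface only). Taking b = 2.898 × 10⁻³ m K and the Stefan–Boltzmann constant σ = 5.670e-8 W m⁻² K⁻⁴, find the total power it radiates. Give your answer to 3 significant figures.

P ≈ 14.7 W

Wien's law: T = b/λ_max = 2.898×10⁻³/5.078×10⁻⁶ = 570.697 K.
Lateral area A = 2πrL = 2π×1.66×10⁻³×0.235 = 2.45107×10⁻³ m².
Then P = σAT⁴ = 5.670×10⁻⁸×2.45107×10⁻³×(570.697)⁴ = 14.7 W.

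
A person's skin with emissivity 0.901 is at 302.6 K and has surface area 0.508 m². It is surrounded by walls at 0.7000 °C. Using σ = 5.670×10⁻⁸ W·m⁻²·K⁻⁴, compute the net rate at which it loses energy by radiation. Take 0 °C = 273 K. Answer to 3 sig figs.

Surroundings: T = 0.7000 °C + 273 = 273.7000 K.
Area A = 0.508 m².
Net radiated power P_net = εσA(T⁴ − T₀⁴) = 0.901×5.670×10⁻⁸×0.508×(302.6⁴ − 273.7000⁴).
T⁴ − T₀⁴ = 8.38447×10⁹ − 5.61176×10⁹ = 2.77271×10⁹ K⁴, so P_net = 72.0 W.

Net loss ≈ 72.0 W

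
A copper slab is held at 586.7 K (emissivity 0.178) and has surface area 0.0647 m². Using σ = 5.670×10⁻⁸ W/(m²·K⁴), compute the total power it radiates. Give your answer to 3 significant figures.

Area A = 0.0647 m².
P = εσAT⁴ = 0.178 × 5.670×10⁻⁸ × 0.0647 × (586.7)⁴ = 77.4 W.

P ≈ 77.4 W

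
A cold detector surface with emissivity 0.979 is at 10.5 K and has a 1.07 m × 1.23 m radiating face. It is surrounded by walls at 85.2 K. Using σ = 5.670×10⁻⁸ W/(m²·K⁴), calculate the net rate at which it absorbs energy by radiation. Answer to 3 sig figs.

Area A = 1.07 × 1.23 = 1.3161 m².
Net radiated power P_net = εσA(T⁴ − T₀⁴) = 0.979×5.670×10⁻⁸×1.3161×(10.5⁴ − 85.2⁴).
T⁴ − T₀⁴ = 12155.1 − 5.26937×10⁷ = -5.26815×10⁷ K⁴, so P_net = -3.85 W — negative, meaning a net gain of 3.85 W.

Net gain ≈ 3.85 W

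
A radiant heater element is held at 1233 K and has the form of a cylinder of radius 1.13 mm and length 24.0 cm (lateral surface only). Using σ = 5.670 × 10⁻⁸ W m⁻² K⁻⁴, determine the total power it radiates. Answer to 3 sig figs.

P ≈ 223 W

Lateral area A = 2πrL = 2π×1.13×10⁻³×0.240 = 1.70400×10⁻³ m².
P = σAT⁴ = 5.670×10⁻⁸ × 1.70400×10⁻³ × (1233)⁴ = 223 W.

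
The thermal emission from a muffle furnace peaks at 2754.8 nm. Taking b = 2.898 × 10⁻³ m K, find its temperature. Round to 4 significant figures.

T ≈ 1052 K

Wien's law gives T = b/λ_max = (2.898×10⁻³ m·K)/(2.7548×10⁻⁶ m) = 1052 K.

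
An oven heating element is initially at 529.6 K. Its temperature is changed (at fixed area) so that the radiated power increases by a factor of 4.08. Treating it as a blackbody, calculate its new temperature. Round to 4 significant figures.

T₂ ≈ 752.7 K

P ∝ T⁴, so T₂/T₁ = (P₂/P₁)^(1/4) = (4.08)^(1/4) = 1.42123.
T₂ = 529.6 × 1.42123 = 752.7 K.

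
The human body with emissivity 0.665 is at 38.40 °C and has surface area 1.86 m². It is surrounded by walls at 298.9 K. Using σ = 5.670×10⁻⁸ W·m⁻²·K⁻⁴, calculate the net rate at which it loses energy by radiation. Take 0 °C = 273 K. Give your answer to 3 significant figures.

T = 38.40 °C + 273 = 311.40 K.
Area A = 1.86 m².
Net radiated power P_net = εσA(T⁴ − T₀⁴) = 0.665×5.670×10⁻⁸×1.86×(311.40⁴ − 298.9⁴).
T⁴ − T₀⁴ = 9.40317×10⁹ − 7.98185×10⁹ = 1.42132×10⁹ K⁴, so P_net = 99.7 W.

Net loss ≈ 99.7 W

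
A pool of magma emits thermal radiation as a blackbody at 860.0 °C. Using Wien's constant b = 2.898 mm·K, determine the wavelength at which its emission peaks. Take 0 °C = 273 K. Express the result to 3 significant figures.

T = 860.0 °C + 273 = 1133.0 K.
Wien's displacement law: λ_max = b/T = (2.898×10⁻³ m·K)/(1133.0 K) = 2.558×10⁻⁶ m.
That is 2.56 μm, in the infrared range.

λ_max ≈ 2.56 μm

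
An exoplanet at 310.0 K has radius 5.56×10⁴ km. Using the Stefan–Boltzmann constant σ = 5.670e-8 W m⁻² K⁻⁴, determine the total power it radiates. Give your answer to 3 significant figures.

Surface area A = 4πR² = 4π(5.56×10⁷ m)² = 3.88472×10¹⁶ m².
P = σAT⁴ = 5.670×10⁻⁸ × 3.88472×10¹⁶ × (310.0)⁴ = 2.03×10¹⁹ W.

P ≈ 2.03×10¹⁹ W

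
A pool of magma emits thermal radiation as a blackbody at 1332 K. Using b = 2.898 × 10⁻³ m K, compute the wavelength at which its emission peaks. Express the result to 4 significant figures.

Wien's displacement law: λ_max = b/T = (2.898×10⁻³ m·K)/(1332 K) = 2.1757×10⁻⁶ m.
That is 2.176 μm, in the infrared range.

λ_max ≈ 2.176 μm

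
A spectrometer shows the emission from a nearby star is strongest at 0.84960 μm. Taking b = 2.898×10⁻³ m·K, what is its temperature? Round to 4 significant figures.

Wien's law gives T = b/λ_max = (2.898×10⁻³ m·K)/(8.4960×10⁻⁷ m) = 3411 K.

T ≈ 3411 K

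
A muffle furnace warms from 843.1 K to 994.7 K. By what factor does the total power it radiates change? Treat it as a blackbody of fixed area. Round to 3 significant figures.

P₂/P₁ ≈ 1.94

P ∝ T⁴, so P₂/P₁ = (T₂/T₁)⁴ = (994.7/843.1)⁴ = (1.17981)⁴ = 1.94.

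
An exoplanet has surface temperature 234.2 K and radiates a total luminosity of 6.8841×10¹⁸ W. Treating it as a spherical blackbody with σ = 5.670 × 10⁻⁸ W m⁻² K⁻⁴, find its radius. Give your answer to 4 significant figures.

R ≈ 5.667×10⁷ m

L = 4πR²σT⁴ ⇒ R = √(L/(4πσT⁴)).
σT⁴ = 170.581 W/m², so R = √(6.8841×10¹⁸/(4π×170.581)) = 5.667×10⁷ m.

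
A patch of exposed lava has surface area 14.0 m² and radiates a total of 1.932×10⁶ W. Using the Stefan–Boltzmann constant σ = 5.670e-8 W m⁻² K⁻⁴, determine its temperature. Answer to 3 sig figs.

T ≈ 1.25×10³ K

Area A = 14.0 m².
P = σAT⁴ ⇒ T = (P/(σA))^(1/4) = (1.932×10⁶/(5.670×10⁻⁸×14.0))^(1/4) = 1.25×10³ K.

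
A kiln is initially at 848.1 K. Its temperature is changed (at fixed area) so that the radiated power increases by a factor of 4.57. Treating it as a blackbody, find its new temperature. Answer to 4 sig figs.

P ∝ T⁴, so T₂/T₁ = (P₂/P₁)^(1/4) = (4.57)^(1/4) = 1.46211.
T₂ = 848.1 × 1.46211 = 1240 K.

T₂ ≈ 1240 K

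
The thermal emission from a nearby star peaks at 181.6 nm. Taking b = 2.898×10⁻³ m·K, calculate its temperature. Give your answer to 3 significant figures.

T ≈ 1.60×10⁴ K

Wien's law gives T = b/λ_max = (2.898×10⁻³ m·K)/(1.816×10⁻⁷ m) = 1.60×10⁴ K.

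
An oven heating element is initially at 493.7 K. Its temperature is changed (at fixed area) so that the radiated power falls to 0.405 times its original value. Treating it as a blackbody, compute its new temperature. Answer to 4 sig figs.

P ∝ T⁴, so T₂/T₁ = (P₂/P₁)^(1/4) = (0.405)^(1/4) = 0.797744.
T₂ = 493.7 × 0.797744 = 393.8 K.

T₂ ≈ 393.8 K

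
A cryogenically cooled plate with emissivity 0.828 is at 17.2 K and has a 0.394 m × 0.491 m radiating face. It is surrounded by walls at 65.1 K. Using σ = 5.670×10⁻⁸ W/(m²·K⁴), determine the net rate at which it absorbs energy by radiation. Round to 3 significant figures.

Net gain ≈ 0.162 W

Area A = 0.394 × 0.491 = 0.193454 m².
Net radiated power P_net = εσA(T⁴ − T₀⁴) = 0.828×5.670×10⁻⁸×0.193454×(17.2⁴ − 65.1⁴).
T⁴ − T₀⁴ = 87521.3 − 1.79607×10⁷ = -1.78732×10⁷ K⁴, so P_net = -0.162 W — negative, meaning a net gain of 0.162 W.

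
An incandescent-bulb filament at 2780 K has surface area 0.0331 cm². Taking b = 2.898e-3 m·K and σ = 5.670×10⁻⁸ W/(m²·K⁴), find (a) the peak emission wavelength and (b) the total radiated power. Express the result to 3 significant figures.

λ_max ≈ 1.04×10³ nm; P ≈ 11.2 W

(a) λ_max = b/T = 2.898×10⁻³/2780 = 1.042×10⁻⁶ m = 1.04×10³ nm.
Area A = 0.0331 cm² = 3.31×10⁻⁶ m².
(b) P = σAT⁴ = 5.670×10⁻⁸×3.31×10⁻⁶×(2780)⁴ = 11.2 W.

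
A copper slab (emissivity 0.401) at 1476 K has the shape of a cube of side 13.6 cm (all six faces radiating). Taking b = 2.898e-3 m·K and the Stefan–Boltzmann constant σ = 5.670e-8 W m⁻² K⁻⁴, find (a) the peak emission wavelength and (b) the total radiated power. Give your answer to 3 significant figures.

(a) λ_max = b/T = 2.898×10⁻³/1476 = 1.963×10⁻⁶ m = 1.96×10³ nm.
Area A = 6s² = 6×(0.136 m)² = 0.110976 m².
(b) P = εσAT⁴ = 0.401×5.670×10⁻⁸×0.110976×(1476)⁴ = 1.20×10⁴ W.

λ_max ≈ 1.96×10³ nm; P ≈ 1.20×10⁴ W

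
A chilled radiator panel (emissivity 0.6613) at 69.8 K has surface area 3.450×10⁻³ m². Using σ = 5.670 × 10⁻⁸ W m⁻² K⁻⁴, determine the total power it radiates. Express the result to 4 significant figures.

Area A = 3.450×10⁻³ m².
P = εσAT⁴ = 0.6613 × 5.670×10⁻⁸ × 3.450×10⁻³ × (69.8)⁴ = 3.071×10⁻³ W.

P ≈ 3.071×10⁻³ W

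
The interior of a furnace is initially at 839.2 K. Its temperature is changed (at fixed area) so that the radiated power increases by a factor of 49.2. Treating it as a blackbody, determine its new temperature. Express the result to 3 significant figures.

T₂ ≈ 2.22×10³ K

P ∝ T⁴, so T₂/T₁ = (P₂/P₁)^(1/4) = (49.2)^(1/4) = 2.64845.
T₂ = 839.2 × 2.64845 = 2.22×10³ K.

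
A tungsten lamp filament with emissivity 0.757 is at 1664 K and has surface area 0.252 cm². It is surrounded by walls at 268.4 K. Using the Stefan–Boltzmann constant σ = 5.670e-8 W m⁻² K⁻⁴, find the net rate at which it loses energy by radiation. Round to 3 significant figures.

Net loss ≈ 8.29 W

Area A = 0.252 cm² = 2.52×10⁻⁵ m².
Net radiated power P_net = εσA(T⁴ − T₀⁴) = 0.757×5.670×10⁻⁸×2.52×10⁻⁵×(1664⁴ − 268.4⁴).
T⁴ − T₀⁴ = 7.66679×10¹² − 5.18955×10⁹ = 7.66160×10¹² K⁴, so P_net = 8.29 W.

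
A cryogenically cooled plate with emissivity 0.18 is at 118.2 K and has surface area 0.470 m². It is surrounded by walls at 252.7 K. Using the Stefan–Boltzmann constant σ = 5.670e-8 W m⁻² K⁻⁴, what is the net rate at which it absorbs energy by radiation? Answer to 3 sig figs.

Area A = 0.470 m².
Net radiated power P_net = εσA(T⁴ − T₀⁴) = 0.18×5.670×10⁻⁸×0.470×(118.2⁴ − 252.7⁴).
T⁴ − T₀⁴ = 1.95196×10⁸ − 4.07775×10⁹ = -3.88255×10⁹ K⁴, so P_net = -18.6 W — negative, meaning a net gain of 18.6 W.

Net gain ≈ 18.6 W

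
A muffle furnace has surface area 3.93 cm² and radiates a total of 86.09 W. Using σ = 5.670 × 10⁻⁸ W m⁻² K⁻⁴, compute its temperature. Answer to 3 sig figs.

Area A = 3.93 cm² = 3.93×10⁻⁴ m².
P = σAT⁴ ⇒ T = (P/(σA))^(1/4) = (86.09/(5.670×10⁻⁸×3.93×10⁻⁴))^(1/4) = 1.40×10³ K.

T ≈ 1.40×10³ K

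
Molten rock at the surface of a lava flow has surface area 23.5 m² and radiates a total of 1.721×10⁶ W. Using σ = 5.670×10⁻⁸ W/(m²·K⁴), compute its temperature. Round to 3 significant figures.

Area A = 23.5 m².
P = σAT⁴ ⇒ T = (P/(σA))^(1/4) = (1.721×10⁶/(5.670×10⁻⁸×23.5))^(1/4) = 1.07×10³ K.

T ≈ 1.07×10³ K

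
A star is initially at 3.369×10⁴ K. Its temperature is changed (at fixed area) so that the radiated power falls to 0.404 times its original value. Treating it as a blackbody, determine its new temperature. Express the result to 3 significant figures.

P ∝ T⁴, so T₂/T₁ = (P₂/P₁)^(1/4) = (0.404)^(1/4) = 0.797251.
T₂ = 3.369×10⁴ × 0.797251 = 2.69×10⁴ K.

T₂ ≈ 2.69×10⁴ K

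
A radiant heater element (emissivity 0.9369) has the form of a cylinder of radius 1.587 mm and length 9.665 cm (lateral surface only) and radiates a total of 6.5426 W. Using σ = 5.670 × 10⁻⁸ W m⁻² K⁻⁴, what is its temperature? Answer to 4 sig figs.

Lateral area A = 2πrL = 2π×1.587×10⁻³×0.09665 = 9.63737×10⁻⁴ m².
P = εσAT⁴ ⇒ T = (P/(εσA))^(1/4) = (6.5426/(0.9369×5.670×10⁻⁸×9.63737×10⁻⁴))^(1/4) = 597.9 K.

T ≈ 597.9 K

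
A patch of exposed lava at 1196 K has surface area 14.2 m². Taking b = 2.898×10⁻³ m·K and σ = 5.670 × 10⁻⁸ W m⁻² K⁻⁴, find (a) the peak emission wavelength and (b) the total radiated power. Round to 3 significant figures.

(a) λ_max = b/T = 2.898×10⁻³/1196 = 2.423×10⁻⁶ m = 2.42 μm.
Area A = 14.2 m².
(b) P = σAT⁴ = 5.670×10⁻⁸×14.2×(1196)⁴ = 1.65×10⁶ W.

λ_max ≈ 2.42 μm; P ≈ 1.65×10⁶ W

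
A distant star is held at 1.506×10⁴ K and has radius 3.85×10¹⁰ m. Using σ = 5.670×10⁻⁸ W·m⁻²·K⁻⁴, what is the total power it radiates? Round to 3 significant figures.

Surface area A = 4πR² = 4π(3.85×10¹⁰ m)² = 1.86265×10²² m².
P = σAT⁴ = 5.670×10⁻⁸ × 1.86265×10²² × (1.506×10⁴)⁴ = 5.43×10³¹ W.

P ≈ 5.43×10³¹ W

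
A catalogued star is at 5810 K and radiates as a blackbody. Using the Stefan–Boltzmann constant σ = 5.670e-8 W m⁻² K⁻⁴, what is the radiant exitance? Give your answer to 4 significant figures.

Stefan–Boltzmann: I = σT⁴ = 5.670×10⁻⁸ × (5810)⁴ = 6.461×10⁷ W/m².

I ≈ 6.461×10⁷ W/m²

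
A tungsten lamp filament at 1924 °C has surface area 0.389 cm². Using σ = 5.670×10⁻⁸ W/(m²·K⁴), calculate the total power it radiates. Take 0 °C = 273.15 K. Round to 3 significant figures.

T = 1924 °C + 273.15 = 2197.15 K.
Area A = 0.389 cm² = 3.89×10⁻⁵ m².
P = σAT⁴ = 5.670×10⁻⁸ × 3.89×10⁻⁵ × (2197.15)⁴ = 51.4 W.

P ≈ 51.4 W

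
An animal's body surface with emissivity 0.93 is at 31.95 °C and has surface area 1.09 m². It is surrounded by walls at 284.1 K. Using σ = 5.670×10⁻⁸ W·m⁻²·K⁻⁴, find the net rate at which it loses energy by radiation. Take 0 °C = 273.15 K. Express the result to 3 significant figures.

Net loss ≈ 124 W

T = 31.95 °C + 273.15 = 305.10 K.
Area A = 1.09 m².
Net radiated power P_net = εσA(T⁴ − T₀⁴) = 0.93×5.670×10⁻⁸×1.09×(305.10⁴ − 284.1⁴).
T⁴ − T₀⁴ = 8.66501×10⁹ − 6.51456×10⁹ = 2.15045×10⁹ K⁴, so P_net = 124 W.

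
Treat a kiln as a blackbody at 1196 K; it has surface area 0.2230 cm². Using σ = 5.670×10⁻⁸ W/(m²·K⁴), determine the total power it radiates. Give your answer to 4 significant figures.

P ≈ 2.587 W

Area A = 0.2230 cm² = 2.230×10⁻⁵ m².
P = σAT⁴ = 5.670×10⁻⁸ × 2.230×10⁻⁵ × (1196)⁴ = 2.587 W.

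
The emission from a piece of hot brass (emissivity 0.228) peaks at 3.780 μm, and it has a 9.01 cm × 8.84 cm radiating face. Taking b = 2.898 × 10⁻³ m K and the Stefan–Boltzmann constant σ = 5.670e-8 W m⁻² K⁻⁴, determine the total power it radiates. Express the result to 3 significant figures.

Wien's law: T = b/λ_max = 2.898×10⁻³/3.780×10⁻⁶ = 766.667 K.
Area A = 0.0901 × 0.0884 = 7.96484×10⁻³ m².
Then P = εσAT⁴ = 0.228×5.670×10⁻⁸×7.96484×10⁻³×(766.667)⁴ = 35.6 W.

P ≈ 35.6 W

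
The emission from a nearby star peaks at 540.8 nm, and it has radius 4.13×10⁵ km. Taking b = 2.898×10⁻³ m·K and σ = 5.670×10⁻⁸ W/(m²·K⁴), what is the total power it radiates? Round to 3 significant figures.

Wien's law: T = b/λ_max = 2.898×10⁻³/5.408×10⁻⁷ = 5358.73 K.
Surface area A = 4πR² = 4π(4.13×10⁸ m)² = 2.14343×10¹⁸ m².
Then P = σAT⁴ = 5.670×10⁻⁸×2.14343×10¹⁸×(5358.73)⁴ = 1.00×10²⁶ W.

P ≈ 1.00×10²⁶ W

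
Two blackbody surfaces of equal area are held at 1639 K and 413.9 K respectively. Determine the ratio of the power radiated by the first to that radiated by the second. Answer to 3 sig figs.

With equal areas, P₁/P₂ = (T₁/T₂)⁴ = (1639/413.9)⁴ = 246.

P₁/P₂ ≈ 246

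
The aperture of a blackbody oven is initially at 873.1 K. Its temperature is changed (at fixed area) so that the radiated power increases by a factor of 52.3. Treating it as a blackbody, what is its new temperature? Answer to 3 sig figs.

P ∝ T⁴, so T₂/T₁ = (P₂/P₁)^(1/4) = (52.3)^(1/4) = 2.68921.
T₂ = 873.1 × 2.68921 = 2.35×10³ K.

T₂ ≈ 2.35×10³ K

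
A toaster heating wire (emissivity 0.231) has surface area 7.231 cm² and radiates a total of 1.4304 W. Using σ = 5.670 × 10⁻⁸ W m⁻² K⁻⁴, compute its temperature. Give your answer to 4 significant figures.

Area A = 7.231 cm² = 7.231×10⁻⁴ m².
P = εσAT⁴ ⇒ T = (P/(εσA))^(1/4) = (1.4304/(0.231×5.670×10⁻⁸×7.231×10⁻⁴))^(1/4) = 623.4 K.

T ≈ 623.4 K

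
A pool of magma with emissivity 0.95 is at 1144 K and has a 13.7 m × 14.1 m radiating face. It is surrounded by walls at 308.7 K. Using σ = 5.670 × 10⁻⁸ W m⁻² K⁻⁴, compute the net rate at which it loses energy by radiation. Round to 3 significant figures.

Net loss ≈ 1.77×10⁷ W

Area A = 13.7 × 14.1 = 193.17 m².
Net radiated power P_net = εσA(T⁴ − T₀⁴) = 0.95×5.670×10⁻⁸×193.17×(1144⁴ − 308.7⁴).
T⁴ − T₀⁴ = 1.71279×10¹² − 9.08127×10⁹ = 1.70371×10¹² K⁴, so P_net = 1.77×10⁷ W.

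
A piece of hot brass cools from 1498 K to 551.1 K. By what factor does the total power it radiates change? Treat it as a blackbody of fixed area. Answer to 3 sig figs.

P ∝ T⁴, so P₂/P₁ = (T₂/T₁)⁴ = (551.1/1498)⁴ = (0.367891)⁴ = 0.0183.

P₂/P₁ ≈ 0.0183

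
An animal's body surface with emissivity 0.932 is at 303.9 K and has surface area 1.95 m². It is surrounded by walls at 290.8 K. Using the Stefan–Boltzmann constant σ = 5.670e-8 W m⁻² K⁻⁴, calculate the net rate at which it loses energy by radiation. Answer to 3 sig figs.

Area A = 1.95 m².
Net radiated power P_net = εσA(T⁴ − T₀⁴) = 0.932×5.670×10⁻⁸×1.95×(303.9⁴ − 290.8⁴).
T⁴ − T₀⁴ = 8.52948×10⁹ − 7.15118×10⁹ = 1.37830×10⁹ K⁴, so P_net = 142 W.

Net loss ≈ 142 W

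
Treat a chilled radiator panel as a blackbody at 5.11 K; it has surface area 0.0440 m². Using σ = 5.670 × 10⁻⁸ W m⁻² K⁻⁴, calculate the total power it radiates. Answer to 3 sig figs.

Area A = 0.0440 m².
P = σAT⁴ = 5.670×10⁻⁸ × 0.0440 × (5.11)⁴ = 1.70×10⁻⁶ W.

P ≈ 1.70×10⁻⁶ W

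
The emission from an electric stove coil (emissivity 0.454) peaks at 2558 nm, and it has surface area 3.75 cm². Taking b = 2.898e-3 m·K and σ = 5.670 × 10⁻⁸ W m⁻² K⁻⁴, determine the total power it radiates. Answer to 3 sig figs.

P ≈ 15.9 W

Wien's law: T = b/λ_max = 2.898×10⁻³/2.558×10⁻⁶ = 1132.92 K.
Area A = 3.75 cm² = 3.75×10⁻⁴ m².
Then P = εσAT⁴ = 0.454×5.670×10⁻⁸×3.75×10⁻⁴×(1132.92)⁴ = 15.9 W.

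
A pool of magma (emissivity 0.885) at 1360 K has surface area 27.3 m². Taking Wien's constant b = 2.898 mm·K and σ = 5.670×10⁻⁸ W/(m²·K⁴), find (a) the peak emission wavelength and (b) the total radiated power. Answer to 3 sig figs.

(a) λ_max = b/T = 2.898×10⁻³/1360 = 2.131×10⁻⁶ m = 2.13 μm.
Area A = 27.3 m².
(b) P = εσAT⁴ = 0.885×5.670×10⁻⁸×27.3×(1360)⁴ = 4.69×10⁶ W.

λ_max ≈ 2.13 μm; P ≈ 4.69×10⁶ W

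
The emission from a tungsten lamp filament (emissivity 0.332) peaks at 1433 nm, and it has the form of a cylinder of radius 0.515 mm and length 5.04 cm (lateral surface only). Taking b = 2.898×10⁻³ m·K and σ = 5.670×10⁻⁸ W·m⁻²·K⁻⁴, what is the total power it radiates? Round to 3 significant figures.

Wien's law: T = b/λ_max = 2.898×10⁻³/1.433×10⁻⁶ = 2022.33 K.
Lateral area A = 2πrL = 2π×5.15×10⁻⁴×0.0504 = 1.63086×10⁻⁴ m².
Then P = εσAT⁴ = 0.332×5.670×10⁻⁸×1.63086×10⁻⁴×(2022.33)⁴ = 51.4 W.

P ≈ 51.4 W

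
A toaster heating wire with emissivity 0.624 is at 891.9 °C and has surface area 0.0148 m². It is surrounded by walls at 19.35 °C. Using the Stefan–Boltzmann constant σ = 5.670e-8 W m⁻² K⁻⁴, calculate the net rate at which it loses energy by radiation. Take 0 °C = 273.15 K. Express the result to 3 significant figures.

Net loss ≈ 961 W

T = 891.9 °C + 273.15 = 1165.05 K.
Surroundings: T = 19.35 °C + 273.15 = 292.50 K.
Area A = 0.0148 m².
Net radiated power P_net = εσA(T⁴ − T₀⁴) = 0.624×5.670×10⁻⁸×0.0148×(1165.05⁴ − 292.50⁴).
T⁴ − T₀⁴ = 1.84238×10¹² − 7.31987×10⁹ = 1.83506×10¹² K⁴, so P_net = 961 W.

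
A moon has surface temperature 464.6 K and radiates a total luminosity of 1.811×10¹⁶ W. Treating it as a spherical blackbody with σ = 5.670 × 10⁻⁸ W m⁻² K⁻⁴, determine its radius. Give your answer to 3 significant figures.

L = 4πR²σT⁴ ⇒ R = √(L/(4πσT⁴)).
σT⁴ = 2641.80 W/m², so R = √(1.811×10¹⁶/(4π×2641.80)) = 7.39×10⁵ m.

R ≈ 7.39×10⁵ m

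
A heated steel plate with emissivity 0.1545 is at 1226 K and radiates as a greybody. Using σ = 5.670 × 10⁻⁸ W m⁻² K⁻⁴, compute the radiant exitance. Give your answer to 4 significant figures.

I ≈ 1.979×10⁴ W/m²

Stefan–Boltzmann: I = εσT⁴ = 0.1545 × 5.670×10⁻⁸ × (1226)⁴ = 1.979×10⁴ W/m².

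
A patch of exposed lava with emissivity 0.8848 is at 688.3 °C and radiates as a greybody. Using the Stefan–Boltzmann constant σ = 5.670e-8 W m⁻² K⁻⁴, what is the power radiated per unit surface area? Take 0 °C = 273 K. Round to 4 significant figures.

T = 688.3 °C + 273 = 961.3 K.
Stefan–Boltzmann: I = εσT⁴ = 0.8848 × 5.670×10⁻⁸ × (961.3)⁴ = 4.284×10⁴ W/m².

I ≈ 4.284×10⁴ W/m²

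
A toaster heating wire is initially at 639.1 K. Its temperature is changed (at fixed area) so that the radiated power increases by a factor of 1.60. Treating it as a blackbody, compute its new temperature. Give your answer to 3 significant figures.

T₂ ≈ 719 K

P ∝ T⁴, so T₂/T₁ = (P₂/P₁)^(1/4) = (1.60)^(1/4) = 1.12468.
T₂ = 639.1 × 1.12468 = 719 K.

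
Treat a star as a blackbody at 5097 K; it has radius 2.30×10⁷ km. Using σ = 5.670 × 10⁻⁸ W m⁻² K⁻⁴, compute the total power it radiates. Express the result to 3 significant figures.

Surface area A = 4πR² = 4π(2.30×10¹⁰ m)² = 6.64761×10²¹ m².
P = σAT⁴ = 5.670×10⁻⁸ × 6.64761×10²¹ × (5097)⁴ = 2.54×10²⁹ W.

P ≈ 2.54×10²⁹ W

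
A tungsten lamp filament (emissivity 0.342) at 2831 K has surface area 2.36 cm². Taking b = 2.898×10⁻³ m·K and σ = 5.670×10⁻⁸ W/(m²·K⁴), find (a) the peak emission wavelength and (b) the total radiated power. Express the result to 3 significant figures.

λ_max ≈ 1.02×10³ nm; P ≈ 294 W

(a) λ_max = b/T = 2.898×10⁻³/2831 = 1.024×10⁻⁶ m = 1.02×10³ nm.
Area A = 2.36 cm² = 2.36×10⁻⁴ m².
(b) P = εσAT⁴ = 0.342×5.670×10⁻⁸×2.36×10⁻⁴×(2831)⁴ = 294 W.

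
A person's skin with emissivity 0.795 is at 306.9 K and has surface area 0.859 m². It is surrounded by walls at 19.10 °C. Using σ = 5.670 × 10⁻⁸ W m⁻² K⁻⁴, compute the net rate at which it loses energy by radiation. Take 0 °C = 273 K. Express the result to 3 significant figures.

Surroundings: T = 19.10 °C + 273 = 292.10 K.
Area A = 0.859 m².
Net radiated power P_net = εσA(T⁴ − T₀⁴) = 0.795×5.670×10⁻⁸×0.859×(306.9⁴ − 292.10⁴).
T⁴ − T₀⁴ = 8.87131×10⁹ − 7.27991×10⁹ = 1.59140×10⁹ K⁴, so P_net = 61.6 W.

Net loss ≈ 61.6 W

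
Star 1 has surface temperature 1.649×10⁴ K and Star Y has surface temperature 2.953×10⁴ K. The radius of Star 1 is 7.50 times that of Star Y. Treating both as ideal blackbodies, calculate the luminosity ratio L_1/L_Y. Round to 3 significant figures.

L ∝ R²T⁴, so L_1/L_Y = (R_1/R_Y)²(T_1/T_Y)⁴ = (7.50)² × (1.649×10⁴/2.953×10⁴)⁴ = 56.25 × 0.0972364 = 5.47.

L_1/L_Y ≈ 5.47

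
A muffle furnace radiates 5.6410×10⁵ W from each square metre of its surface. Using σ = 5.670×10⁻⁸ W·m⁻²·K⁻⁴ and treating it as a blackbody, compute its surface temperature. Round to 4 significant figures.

T ≈ 1776 K

I = σT⁴, so T = (I/σ)^(1/4) = (5.6410×10⁵/(5.670×10⁻⁸))^(1/4) = 1776 K.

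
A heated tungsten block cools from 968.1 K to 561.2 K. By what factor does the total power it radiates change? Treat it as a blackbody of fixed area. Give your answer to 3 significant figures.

P₂/P₁ ≈ 0.113

P ∝ T⁴, so P₂/P₁ = (T₂/T₁)⁴ = (561.2/968.1)⁴ = (0.579692)⁴ = 0.113.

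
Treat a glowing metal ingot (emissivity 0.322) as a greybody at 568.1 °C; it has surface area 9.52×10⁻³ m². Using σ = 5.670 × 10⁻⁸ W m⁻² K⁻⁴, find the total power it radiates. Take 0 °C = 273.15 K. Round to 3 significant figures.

T = 568.1 °C + 273.15 = 841.25 K.
Area A = 9.52×10⁻³ m².
P = εσAT⁴ = 0.322 × 5.670×10⁻⁸ × 9.52×10⁻³ × (841.25)⁴ = 87.1 W.

P ≈ 87.1 W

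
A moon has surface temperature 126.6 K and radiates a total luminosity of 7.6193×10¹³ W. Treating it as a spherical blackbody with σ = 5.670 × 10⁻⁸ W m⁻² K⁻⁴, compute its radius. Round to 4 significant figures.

L = 4πR²σT⁴ ⇒ R = √(L/(4πσT⁴)).
σT⁴ = 14.5652 W/m², so R = √(7.6193×10¹³/(4π×14.5652)) = 6.452×10⁵ m.

R ≈ 6.452×10⁵ m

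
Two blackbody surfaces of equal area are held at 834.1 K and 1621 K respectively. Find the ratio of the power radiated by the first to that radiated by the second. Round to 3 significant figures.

With equal areas, P₁/P₂ = (T₁/T₂)⁴ = (834.1/1621)⁴ = 0.0701.

P₁/P₂ ≈ 0.0701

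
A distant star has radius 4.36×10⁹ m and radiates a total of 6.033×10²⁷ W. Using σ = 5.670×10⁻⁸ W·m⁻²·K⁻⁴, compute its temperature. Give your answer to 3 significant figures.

Surface area A = 4πR² = 4π(4.36×10⁹ m)² = 2.38882×10²⁰ m².
P = σAT⁴ ⇒ T = (P/(σA))^(1/4) = (6.033×10²⁷/(5.670×10⁻⁸×2.38882×10²⁰))^(1/4) = 4.59×10³ K.

T ≈ 4.59×10³ K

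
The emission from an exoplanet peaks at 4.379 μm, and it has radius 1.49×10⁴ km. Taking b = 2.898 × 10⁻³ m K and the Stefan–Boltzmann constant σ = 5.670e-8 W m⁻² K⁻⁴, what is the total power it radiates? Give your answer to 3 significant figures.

P ≈ 3.03×10¹⁹ W

Wien's law: T = b/λ_max = 2.898×10⁻³/4.379×10⁻⁶ = 661.795 K.
Surface area A = 4πR² = 4π(1.49×10⁷ m)² = 2.78986×10¹⁵ m².
Then P = σAT⁴ = 5.670×10⁻⁸×2.78986×10¹⁵×(661.795)⁴ = 3.03×10¹⁹ W.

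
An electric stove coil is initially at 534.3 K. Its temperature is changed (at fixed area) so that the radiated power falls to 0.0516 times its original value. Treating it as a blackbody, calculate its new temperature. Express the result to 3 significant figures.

P ∝ T⁴, so T₂/T₁ = (P₂/P₁)^(1/4) = (0.0516)^(1/4) = 0.476609.
T₂ = 534.3 × 0.476609 = 255 K.

T₂ ≈ 255 K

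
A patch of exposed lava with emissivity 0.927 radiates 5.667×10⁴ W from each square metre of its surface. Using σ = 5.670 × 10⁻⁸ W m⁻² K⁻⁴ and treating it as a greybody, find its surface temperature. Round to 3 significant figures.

T ≈ 1.02×10³ K

I = εσT⁴, so T = (I/εσ)^(1/4) = (5.667×10⁴/(0.927×5.670×10⁻⁸))^(1/4) = 1.02×10³ K.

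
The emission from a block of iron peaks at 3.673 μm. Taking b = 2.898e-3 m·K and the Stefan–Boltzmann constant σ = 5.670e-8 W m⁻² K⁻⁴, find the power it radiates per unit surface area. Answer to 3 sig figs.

Wien's law: T = b/λ_max = 2.898×10⁻³/3.673×10⁻⁶ = 789.001 K.
Then I = σT⁴ = 5.670×10⁻⁸×(789.001)⁴ = 2.20×10⁴ W/m².

I ≈ 2.20×10⁴ W/m²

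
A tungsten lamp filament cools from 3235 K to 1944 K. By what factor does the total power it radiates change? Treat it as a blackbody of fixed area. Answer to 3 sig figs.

P ∝ T⁴, so P₂/P₁ = (T₂/T₁)⁴ = (1944/3235)⁴ = (0.600927)⁴ = 0.130.

P₂/P₁ ≈ 0.130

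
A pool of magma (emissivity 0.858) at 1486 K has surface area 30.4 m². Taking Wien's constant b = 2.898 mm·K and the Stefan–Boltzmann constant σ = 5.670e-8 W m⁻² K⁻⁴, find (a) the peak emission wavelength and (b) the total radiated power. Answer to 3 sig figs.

λ_max ≈ 1.95×10³ nm; P ≈ 7.21×10⁶ W

(a) λ_max = b/T = 2.898×10⁻³/1486 = 1.950×10⁻⁶ m = 1.95×10³ nm.
Area A = 30.4 m².
(b) P = εσAT⁴ = 0.858×5.670×10⁻⁸×30.4×(1486)⁴ = 7.21×10⁶ W.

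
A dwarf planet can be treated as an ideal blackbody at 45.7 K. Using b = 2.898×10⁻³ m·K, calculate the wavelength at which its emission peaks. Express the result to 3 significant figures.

λ_max ≈ 63.4 μm

Wien's displacement law: λ_max = b/T = (2.898×10⁻³ m·K)/(45.7 K) = 6.341×10⁻⁵ m.
That is 63.4 μm, in the infrared range.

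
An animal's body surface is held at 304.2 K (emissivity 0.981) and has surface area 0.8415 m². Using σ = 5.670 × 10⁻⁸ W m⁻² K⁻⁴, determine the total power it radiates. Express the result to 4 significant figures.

Area A = 0.8415 m².
P = εσAT⁴ = 0.981 × 5.670×10⁻⁸ × 0.8415 × (304.2)⁴ = 400.8 W.

P ≈ 400.8 W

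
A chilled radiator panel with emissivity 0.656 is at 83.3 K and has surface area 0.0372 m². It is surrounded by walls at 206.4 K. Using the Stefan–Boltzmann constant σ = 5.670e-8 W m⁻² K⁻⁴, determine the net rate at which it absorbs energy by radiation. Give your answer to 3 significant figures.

Area A = 0.0372 m².
Net radiated power P_net = εσA(T⁴ − T₀⁴) = 0.656×5.670×10⁻⁸×0.0372×(83.3⁴ − 206.4⁴).
T⁴ − T₀⁴ = 4.81482×10⁷ − 1.81484×10⁹ = -1.76669×10⁹ K⁴, so P_net = -2.44 W — negative, meaning a net gain of 2.44 W.

Net gain ≈ 2.44 W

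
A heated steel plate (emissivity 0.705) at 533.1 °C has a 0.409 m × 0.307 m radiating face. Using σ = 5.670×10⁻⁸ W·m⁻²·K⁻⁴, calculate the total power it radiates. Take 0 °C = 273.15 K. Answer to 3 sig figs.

P ≈ 2.12×10³ W

T = 533.1 °C + 273.15 = 806.25 K.
Area A = 0.409 × 0.307 = 0.125563 m².
P = εσAT⁴ = 0.705 × 5.670×10⁻⁸ × 0.125563 × (806.25)⁴ = 2.12×10³ W.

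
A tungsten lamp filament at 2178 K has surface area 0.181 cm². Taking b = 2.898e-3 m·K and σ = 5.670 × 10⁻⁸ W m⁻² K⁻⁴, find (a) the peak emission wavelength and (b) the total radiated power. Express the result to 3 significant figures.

λ_max ≈ 1.33×10³ nm; P ≈ 23.1 W

(a) λ_max = b/T = 2.898×10⁻³/2178 = 1.331×10⁻⁶ m = 1.33×10³ nm.
Area A = 0.181 cm² = 1.81×10⁻⁵ m².
(b) P = σAT⁴ = 5.670×10⁻⁸×1.81×10⁻⁵×(2178)⁴ = 23.1 W.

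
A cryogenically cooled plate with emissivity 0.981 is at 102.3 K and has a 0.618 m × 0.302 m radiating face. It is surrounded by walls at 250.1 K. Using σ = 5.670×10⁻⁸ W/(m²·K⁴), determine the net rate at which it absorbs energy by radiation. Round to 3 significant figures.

Net gain ≈ 39.5 W

Area A = 0.618 × 0.302 = 0.186636 m².
Net radiated power P_net = εσA(T⁴ − T₀⁴) = 0.981×5.670×10⁻⁸×0.186636×(102.3⁴ − 250.1⁴).
T⁴ − T₀⁴ = 1.09522×10⁸ − 3.91250×10⁹ = -3.80298×10⁹ K⁴, so P_net = -39.5 W — negative, meaning a net gain of 39.5 W.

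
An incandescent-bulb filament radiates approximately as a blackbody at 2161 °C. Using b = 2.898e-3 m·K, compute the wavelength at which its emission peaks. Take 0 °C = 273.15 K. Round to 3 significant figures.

T = 2161 °C + 273.15 = 2434.15 K.
Wien's displacement law: λ_max = b/T = (2.898×10⁻³ m·K)/(2434.15 K) = 1.191×10⁻⁶ m.
That is 1.19 μm, in the infrared range.

λ_max ≈ 1.19 μm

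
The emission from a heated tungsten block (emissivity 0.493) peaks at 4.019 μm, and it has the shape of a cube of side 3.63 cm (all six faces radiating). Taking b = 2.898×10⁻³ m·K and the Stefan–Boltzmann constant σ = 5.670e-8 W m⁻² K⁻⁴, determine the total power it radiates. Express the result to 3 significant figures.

P ≈ 59.7 W

Wien's law: T = b/λ_max = 2.898×10⁻³/4.019×10⁻⁶ = 721.075 K.
Area A = 6s² = 6×(0.0363 m)² = 7.90614×10⁻³ m².
Then P = εσAT⁴ = 0.493×5.670×10⁻⁸×7.90614×10⁻³×(721.075)⁴ = 59.7 W.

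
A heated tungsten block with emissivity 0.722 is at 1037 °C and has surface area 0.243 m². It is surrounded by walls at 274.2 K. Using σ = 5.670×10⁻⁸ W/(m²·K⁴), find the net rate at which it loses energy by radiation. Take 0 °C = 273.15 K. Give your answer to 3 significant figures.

Net loss ≈ 2.93×10⁴ W

T = 1037 °C + 273.15 = 1310.15 K.
Area A = 0.243 m².
Net radiated power P_net = εσA(T⁴ − T₀⁴) = 0.722×5.670×10⁻⁸×0.243×(1310.15⁴ − 274.2⁴).
T⁴ − T₀⁴ = 2.94635×10¹² − 5.65288×10⁹ = 2.94070×10¹² K⁴, so P_net = 2.93×10⁴ W.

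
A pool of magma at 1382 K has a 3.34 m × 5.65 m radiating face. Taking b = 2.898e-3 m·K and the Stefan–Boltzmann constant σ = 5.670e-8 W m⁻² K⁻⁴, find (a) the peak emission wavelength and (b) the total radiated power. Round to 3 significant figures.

(a) λ_max = b/T = 2.898×10⁻³/1382 = 2.097×10⁻⁶ m = 2.10×10³ nm.
Area A = 3.34 × 5.65 = 18.871 m².
(b) P = σAT⁴ = 5.670×10⁻⁸×18.871×(1382)⁴ = 3.90×10⁶ W.

λ_max ≈ 2.10×10³ nm; P ≈ 3.90×10⁶ W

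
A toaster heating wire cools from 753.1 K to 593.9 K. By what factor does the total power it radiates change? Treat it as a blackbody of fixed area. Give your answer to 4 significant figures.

P₂/P₁ ≈ 0.3868

P ∝ T⁴, so P₂/P₁ = (T₂/T₁)⁴ = (593.9/753.1)⁴ = (0.788607)⁴ = 0.3868.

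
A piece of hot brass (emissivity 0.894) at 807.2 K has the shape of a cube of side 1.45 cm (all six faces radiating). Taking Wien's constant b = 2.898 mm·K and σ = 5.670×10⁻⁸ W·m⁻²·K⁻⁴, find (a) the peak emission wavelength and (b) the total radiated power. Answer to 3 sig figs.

λ_max ≈ 3.59 μm; P ≈ 27.1 W

(a) λ_max = b/T = 2.898×10⁻³/807.2 = 3.590×10⁻⁶ m = 3.59 μm.
Area A = 6s² = 6×(0.0145 m)² = 1.2615×10⁻³ m².
(b) P = εσAT⁴ = 0.894×5.670×10⁻⁸×1.2615×10⁻³×(807.2)⁴ = 27.1 W.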